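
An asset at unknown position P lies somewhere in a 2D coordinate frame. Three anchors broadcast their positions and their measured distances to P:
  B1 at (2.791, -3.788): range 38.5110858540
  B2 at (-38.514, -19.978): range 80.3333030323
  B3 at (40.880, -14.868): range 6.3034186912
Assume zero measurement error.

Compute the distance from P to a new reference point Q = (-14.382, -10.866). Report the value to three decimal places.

55.434

eq1: (x − 2.791)² + (y + 3.788)² = 38.5110858540²
eq2: (x + 38.514)² + (y + 19.978)² = 80.3333030323²
eq3: (x − 40.880)² + (y + 14.868)² = 6.3034186912²
eq1−eq2, eq1−eq3 (x²,y² cancel):
  -82.610·x − 32.380·y = -3110.025787
  76.178·x − 22.160·y = 3313.463845
det = -82.610·-22.160 − -32.380·76.178 = 4297.281240
x = (-3110.025787·-22.160 − -32.380·3313.463845) / 4297.281240 = 41.004561
y = (-82.610·3313.463845 − -3110.025787·76.178) / 4297.281240 = -8.565812
|P − Q| = √((41.004561 − -14.382)² + (-8.565812 − -10.866)²) = 55.434303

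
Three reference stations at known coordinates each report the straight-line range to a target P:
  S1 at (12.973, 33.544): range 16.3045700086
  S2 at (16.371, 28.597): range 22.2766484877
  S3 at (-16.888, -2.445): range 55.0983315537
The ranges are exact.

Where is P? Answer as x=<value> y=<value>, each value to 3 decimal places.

eq1: (x − 12.973)² + (y − 33.544)² = 16.3045700086²
eq2: (x − 16.371)² + (y − 28.597)² = 22.2766484877²
eq3: (x + 16.888)² + (y + 2.445)² = 55.0983315537²
eq2−eq3, eq2−eq1 (x²,y² cancel):
  -66.518·x − 62.084·y = -3334.192553
  -6.796·x + 9.894·y = 438.110680
det = -66.518·9.894 − -62.084·-6.796 = -1080.051956
x = (-3334.192553·9.894 − -62.084·438.110680) / -1080.051956 = 5.359777
y = (-66.518·438.110680 − -3334.192553·-6.796) / -1080.051956 = 47.961969

x=5.360 y=47.962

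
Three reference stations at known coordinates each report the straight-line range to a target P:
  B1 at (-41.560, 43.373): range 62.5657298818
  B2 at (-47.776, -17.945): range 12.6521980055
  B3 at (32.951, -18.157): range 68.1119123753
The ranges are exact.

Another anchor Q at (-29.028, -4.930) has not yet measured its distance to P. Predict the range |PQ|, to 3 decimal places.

15.223

eq1: (x + 41.560)² + (y − 43.373)² = 62.5657298818²
eq2: (x + 47.776)² + (y + 17.945)² = 12.6521980055²
eq3: (x − 32.951)² + (y + 18.157)² = 68.1119123753²
eq3−eq2, eq3−eq1 (x²,y² cancel):
  -161.454·x + 0.424·y = 5668.278644
  -149.022·x + 123.060·y = 2917.767731
det = -161.454·123.060 − 0.424·-149.022 = -19805.343912
x = (5668.278644·123.060 − 0.424·2917.767731) / -19805.343912 = -35.157240
y = (-161.454·2917.767731 − 5668.278644·-149.022) / -19805.343912 = -18.864249
|P − Q| = √((-35.157240 − -29.028)² + (-18.864249 − -4.930)²) = 15.222710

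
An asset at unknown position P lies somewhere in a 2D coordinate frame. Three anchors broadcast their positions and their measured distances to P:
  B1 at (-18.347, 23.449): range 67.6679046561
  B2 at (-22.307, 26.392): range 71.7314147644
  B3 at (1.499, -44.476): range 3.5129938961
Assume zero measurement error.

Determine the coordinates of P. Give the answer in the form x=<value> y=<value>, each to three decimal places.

eq1: (x + 18.347)² + (y − 23.449)² = 67.6679046561²
eq2: (x + 22.307)² + (y − 26.392)² = 71.7314147644²
eq3: (x − 1.499)² + (y + 44.476)² = 3.5129938961²
eq1−eq3, eq1−eq2 (x²,y² cancel):
  39.692·x − 135.850·y = 5660.497761
  -7.920·x + 5.886·y = -258.778641
det = 39.692·5.886 − -135.850·-7.920 = -842.304888
x = (5660.497761·5.886 − -135.850·-258.778641) / -842.304888 = 2.181382
y = (39.692·-258.778641 − 5660.497761·-7.920) / -842.304888 = -41.029918

x=2.181 y=-41.030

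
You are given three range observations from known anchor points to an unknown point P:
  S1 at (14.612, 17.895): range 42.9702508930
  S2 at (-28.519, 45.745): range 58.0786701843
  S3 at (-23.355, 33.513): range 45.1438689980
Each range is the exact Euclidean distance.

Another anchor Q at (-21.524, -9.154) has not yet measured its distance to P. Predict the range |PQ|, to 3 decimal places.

4.937

eq1: (x − 14.612)² + (y − 17.895)² = 42.9702508930²
eq2: (x + 28.519)² + (y − 45.745)² = 58.0786701843²
eq3: (x + 23.355)² + (y − 33.513)² = 45.1438689980²
eq1−eq3, eq1−eq2 (x²,y² cancel):
  -75.934·x + 31.236·y = 943.309179
  -86.262·x + 55.700·y = 845.507348
det = -75.934·55.700 − 31.236·-86.262 = -1535.043968
x = (943.309179·55.700 − 31.236·845.507348) / -1535.043968 = -17.023652
y = (-75.934·845.507348 − 943.309179·-86.262) / -1535.043968 = -11.184684
|P − Q| = √((-17.023652 − -21.524)² + (-11.184684 − -9.154)²) = 4.937288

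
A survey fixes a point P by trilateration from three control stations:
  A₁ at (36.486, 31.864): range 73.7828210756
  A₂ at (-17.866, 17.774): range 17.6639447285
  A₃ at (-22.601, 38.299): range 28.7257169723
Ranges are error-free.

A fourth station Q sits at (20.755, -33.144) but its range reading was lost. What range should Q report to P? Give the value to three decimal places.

eq1: (x − 36.486)² + (y − 31.864)² = 73.7828210756²
eq2: (x + 17.866)² + (y − 17.774)² = 17.6639447285²
eq3: (x + 22.601)² + (y − 38.299)² = 28.7257169723²
eq1−eq2, eq1−eq3 (x²,y² cancel):
  -108.704·x − 28.180·y = 3420.456082
  -118.174·x + 12.870·y = 4249.813780
det = -108.704·12.870 − -28.180·-118.174 = -4729.163800
x = (3420.456082·12.870 − -28.180·4249.813780) / -4729.163800 = -34.632131
y = (-108.704·4249.813780 − 3420.456082·-118.174) / -4729.163800 = 12.214164
|P − Q| = √((-34.632131 − 20.755)² + (12.214164 − -33.144)²) = 71.589785

71.590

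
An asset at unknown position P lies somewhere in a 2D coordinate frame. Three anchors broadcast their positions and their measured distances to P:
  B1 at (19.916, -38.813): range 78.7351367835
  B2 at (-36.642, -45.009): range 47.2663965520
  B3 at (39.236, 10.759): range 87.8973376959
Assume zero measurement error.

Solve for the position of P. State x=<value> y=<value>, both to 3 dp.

eq1: (x − 19.916)² + (y + 38.813)² = 78.7351367835²
eq2: (x + 36.642)² + (y + 45.009)² = 47.2663965520²
eq3: (x − 39.236)² + (y − 10.759)² = 87.8973376959²
eq2−eq1, eq2−eq3 (x²,y² cancel):
  113.116·x + 12.392·y = -5430.459741
  151.756·x + 111.536·y = -7205.056199
det = 113.116·111.536 − 12.392·151.756 = 10735.945824
x = (-5430.459741·111.536 − 12.392·-7205.056199) / 10735.945824 = -48.100718
y = (113.116·-7205.056199 − -5430.459741·151.756) / 10735.945824 = 0.847407

x=-48.101 y=0.847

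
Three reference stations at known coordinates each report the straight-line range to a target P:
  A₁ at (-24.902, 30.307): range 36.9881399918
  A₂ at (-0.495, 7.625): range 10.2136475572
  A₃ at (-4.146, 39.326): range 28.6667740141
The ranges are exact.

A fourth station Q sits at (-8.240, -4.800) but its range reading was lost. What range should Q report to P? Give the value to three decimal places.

24.329

eq1: (x + 24.902)² + (y − 30.307)² = 36.9881399918²
eq2: (x + 0.495)² + (y − 7.625)² = 10.2136475572²
eq3: (x + 4.146)² + (y − 39.326)² = 28.6667740141²
eq2−eq3, eq2−eq1 (x²,y² cancel):
  -7.302·x + 63.402·y = 787.872606
  -48.814·x + 45.364·y = 216.434299
det = -7.302·45.364 − 63.402·-48.814 = 2763.657300
x = (787.872606·45.364 − 63.402·216.434299) / 2763.657300 = 7.967227
y = (-7.302·216.434299 − 787.872606·-48.814) / 2763.657300 = 13.344205
|P − Q| = √((7.967227 − -8.240)² + (13.344205 − -4.800)²) = 24.328715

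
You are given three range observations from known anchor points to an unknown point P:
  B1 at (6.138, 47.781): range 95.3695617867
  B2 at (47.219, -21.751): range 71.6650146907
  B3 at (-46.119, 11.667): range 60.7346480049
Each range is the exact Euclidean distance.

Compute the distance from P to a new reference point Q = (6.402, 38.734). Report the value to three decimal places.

86.818

eq1: (x − 6.138)² + (y − 47.781)² = 95.3695617867²
eq2: (x − 47.219)² + (y + 21.751)² = 71.6650146907²
eq3: (x + 46.119)² + (y − 11.667)² = 60.7346480049²
eq2−eq1, eq2−eq3 (x²,y² cancel):
  -82.162·x + 139.064·y = -4341.519942
  -186.676·x + 66.836·y = 1007.517950
det = -82.162·66.836 − 139.064·-186.676 = 20468.531832
x = (-4341.519942·66.836 − 139.064·1007.517950) / 20468.531832 = -21.021503
y = (-82.162·1007.517950 − -4341.519942·-186.676) / 20468.531832 = -43.639538
|P − Q| = √((-21.021503 − 6.402)² + (-43.639538 − 38.734)²) = 86.818479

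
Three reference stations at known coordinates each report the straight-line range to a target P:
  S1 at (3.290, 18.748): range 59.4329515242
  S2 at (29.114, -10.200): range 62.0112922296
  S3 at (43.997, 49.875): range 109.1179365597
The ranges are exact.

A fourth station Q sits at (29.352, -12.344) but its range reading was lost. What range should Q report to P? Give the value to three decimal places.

eq1: (x − 3.290)² + (y − 18.748)² = 59.4329515242²
eq2: (x − 29.114)² + (y + 10.200)² = 62.0112922296²
eq3: (x − 43.997)² + (y − 49.875)² = 109.1179365597²
eq1−eq3, eq1−eq2 (x²,y² cancel):
  81.414·x + 62.254·y = -4313.508322
  51.648·x − 57.896·y = 276.228755
det = 81.414·-57.896 − 62.254·51.648 = -7928.839536
x = (-4313.508322·-57.896 − 62.254·276.228755) / -7928.839536 = -29.328193
y = (81.414·276.228755 − -4313.508322·51.648) / -7928.839536 = -30.934283
|P − Q| = √((-29.328193 − 29.352)² + (-30.934283 − -12.344)²) = 61.554558

61.555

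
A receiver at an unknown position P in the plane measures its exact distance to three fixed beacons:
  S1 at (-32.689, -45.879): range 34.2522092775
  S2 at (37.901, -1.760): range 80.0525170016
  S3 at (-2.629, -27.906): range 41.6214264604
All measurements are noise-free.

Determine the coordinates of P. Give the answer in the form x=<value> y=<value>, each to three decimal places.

x=-41.393 y=-12.751

eq1: (x + 32.689)² + (y + 45.879)² = 34.2522092775²
eq2: (x − 37.901)² + (y + 1.760)² = 80.0525170016²
eq3: (x + 2.629)² + (y + 27.906)² = 41.6214264604²
eq2−eq3, eq2−eq1 (x²,y² cancel):
  -81.060·x − 52.292·y = 4022.135414
  -141.180·x − 88.238·y = 6969.061599
det = -81.060·-88.238 − -52.292·-141.180 = -230.012280
x = (4022.135414·-88.238 − -52.292·6969.061599) / -230.012280 = -41.393375
y = (-81.060·6969.061599 − 4022.135414·-141.180) / -230.012280 = -12.751252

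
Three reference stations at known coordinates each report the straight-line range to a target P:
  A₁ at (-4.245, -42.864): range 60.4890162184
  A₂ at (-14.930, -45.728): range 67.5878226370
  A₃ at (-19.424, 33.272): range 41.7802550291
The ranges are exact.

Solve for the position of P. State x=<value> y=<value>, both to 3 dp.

eq1: (x + 4.245)² + (y + 42.864)² = 60.4890162184²
eq2: (x + 14.930)² + (y + 45.728)² = 67.5878226370²
eq3: (x + 19.424)² + (y − 33.272)² = 41.7802550291²
eq1−eq2, eq1−eq3 (x²,y² cancel):
  -21.370·x − 5.728·y = -450.580323
  -30.358·x + 152.272·y = 1542.306612
det = -21.370·152.272 − -5.728·-30.358 = -3427.943264
x = (-450.580323·152.272 − -5.728·1542.306612) / -3427.943264 = 17.437988
y = (-21.370·1542.306612 − -450.580323·-30.358) / -3427.943264 = 13.605187

x=17.438 y=13.605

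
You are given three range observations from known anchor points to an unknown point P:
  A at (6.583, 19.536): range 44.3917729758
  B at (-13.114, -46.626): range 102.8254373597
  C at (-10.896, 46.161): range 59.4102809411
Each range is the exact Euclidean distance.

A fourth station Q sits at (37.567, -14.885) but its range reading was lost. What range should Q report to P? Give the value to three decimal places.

52.172

eq1: (x − 6.583)² + (y − 19.536)² = 44.3917729758²
eq2: (x + 13.114)² + (y + 46.626)² = 102.8254373597²
eq3: (x + 10.896)² + (y − 46.161)² = 59.4102809411²
eq3−eq2, eq3−eq1 (x²,y² cancel):
  -4.436·x − 185.574·y = -6947.088952
  34.958·x − 53.250·y = -265.617578
det = -4.436·-53.250 − -185.574·34.958 = 6723.512892
x = (-6947.088952·-53.250 − -185.574·-265.617578) / 6723.512892 = 47.689471
y = (-4.436·-265.617578 − -6947.088952·34.958) / 6723.512892 = 36.295701
|P − Q| = √((47.689471 − 37.567)² + (36.295701 − -14.885)²) = 52.172105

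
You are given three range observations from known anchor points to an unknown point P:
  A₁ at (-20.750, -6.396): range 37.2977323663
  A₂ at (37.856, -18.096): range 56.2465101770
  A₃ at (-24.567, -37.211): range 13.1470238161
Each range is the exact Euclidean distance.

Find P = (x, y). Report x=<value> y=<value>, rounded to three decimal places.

eq1: (x + 20.750)² + (y + 6.396)² = 37.2977323663²
eq2: (x − 37.856)² + (y + 18.096)² = 56.2465101770²
eq3: (x + 24.567)² + (y + 37.211)² = 13.1470238161²
eq3−eq1, eq3−eq2 (x²,y² cancel):
  7.634·x + 61.630·y = -2735.001298
  124.846·x + 38.230·y = -3218.479730
det = 7.634·38.230 − 61.630·124.846 = -7402.411160
x = (-2735.001298·38.230 − 61.630·-3218.479730) / -7402.411160 = -12.670980
y = (7.634·-3218.479730 − -2735.001298·124.846) / -7402.411160 = -42.808227

x=-12.671 y=-42.808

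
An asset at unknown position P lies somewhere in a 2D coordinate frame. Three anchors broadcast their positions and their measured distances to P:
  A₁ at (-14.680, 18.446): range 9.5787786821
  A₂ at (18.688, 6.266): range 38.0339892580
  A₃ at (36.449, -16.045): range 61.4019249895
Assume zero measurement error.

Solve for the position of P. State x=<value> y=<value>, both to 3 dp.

x=-19.164 y=9.982

eq1: (x + 14.680)² + (y − 18.446)² = 9.5787786821²
eq2: (x − 18.688)² + (y − 6.266)² = 38.0339892580²
eq3: (x − 36.449)² + (y + 16.045)² = 61.4019249895²
eq2−eq1, eq2−eq3 (x²,y² cancel):
  -66.736·x + 24.360·y = 1522.084554
  35.522·x − 44.622·y = -1126.144528
det = -66.736·-44.622 − 24.360·35.522 = 2112.577872
x = (1522.084554·-44.622 − 24.360·-1126.144528) / 2112.577872 = -19.164063
y = (-66.736·-1126.144528 − 1522.084554·35.522) / 2112.577872 = 9.981594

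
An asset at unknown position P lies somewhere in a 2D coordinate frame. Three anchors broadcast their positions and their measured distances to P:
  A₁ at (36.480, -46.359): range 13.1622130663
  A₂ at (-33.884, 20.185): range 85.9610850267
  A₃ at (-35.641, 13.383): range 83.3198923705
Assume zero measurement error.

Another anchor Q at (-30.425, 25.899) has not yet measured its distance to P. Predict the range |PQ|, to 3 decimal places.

87.092

eq1: (x − 36.480)² + (y + 46.359)² = 13.1622130663²
eq2: (x + 33.884)² + (y − 20.185)² = 85.9610850267²
eq3: (x + 35.641)² + (y − 13.383)² = 83.3198923705²
eq1−eq2, eq1−eq3 (x²,y² cancel):
  -140.728·x + 133.088·y = -9140.451886
  -144.242·x + 119.484·y = -8799.522323
det = -140.728·119.484 − 133.088·-144.242 = 2382.134944
x = (-9140.451886·119.484 − 133.088·-8799.522323) / 2382.134944 = 33.152225
y = (-140.728·-8799.522323 − -9140.451886·-144.242) / 2382.134944 = -33.624411
|P − Q| = √((33.152225 − -30.425)² + (-33.624411 − 25.899)²) = 87.092479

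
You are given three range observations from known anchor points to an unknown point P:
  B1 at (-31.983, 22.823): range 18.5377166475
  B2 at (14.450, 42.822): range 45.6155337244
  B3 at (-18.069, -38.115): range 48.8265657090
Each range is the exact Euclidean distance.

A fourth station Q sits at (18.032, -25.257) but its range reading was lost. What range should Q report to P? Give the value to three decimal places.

eq1: (x + 31.983)² + (y − 22.823)² = 18.5377166475²
eq2: (x − 14.450)² + (y − 42.822)² = 45.6155337244²
eq3: (x + 18.069)² + (y + 38.115)² = 48.8265657090²
eq2−eq1, eq2−eq3 (x²,y² cancel):
  -92.866·x − 39.998·y = 1238.405412
  -65.038·x − 161.874·y = -566.540800
det = -92.866·-161.874 − -39.998·-65.038 = 12431.200960
x = (1238.405412·-161.874 − -39.998·-566.540800) / 12431.200960 = -17.948880
y = (-92.866·-566.540800 − 1238.405412·-65.038) / 12431.200960 = 10.711418
|P − Q| = √((-17.948880 − 18.032)² + (10.711418 − -25.257)²) = 50.875837

50.876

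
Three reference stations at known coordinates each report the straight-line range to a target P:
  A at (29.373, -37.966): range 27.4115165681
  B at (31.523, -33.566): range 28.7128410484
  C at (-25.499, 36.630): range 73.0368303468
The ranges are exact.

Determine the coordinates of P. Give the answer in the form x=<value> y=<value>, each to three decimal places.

eq1: (x − 29.373)² + (y + 37.966)² = 27.4115165681²
eq2: (x − 31.523)² + (y + 33.566)² = 28.7128410484²
eq3: (x + 25.499)² + (y − 36.630)² = 73.0368303468²
eq1−eq2, eq1−eq3 (x²,y² cancel):
  4.300·x + 8.800·y = -256.850401
  -109.744·x + 149.192·y = -4895.221731
det = 4.300·149.192 − 8.800·-109.744 = 1607.272800
x = (-256.850401·149.192 − 8.800·-4895.221731) / 1607.272800 = 2.960248
y = (4.300·-4895.221731 − -256.850401·-109.744) / 1607.272800 = -30.634030

x=2.960 y=-30.634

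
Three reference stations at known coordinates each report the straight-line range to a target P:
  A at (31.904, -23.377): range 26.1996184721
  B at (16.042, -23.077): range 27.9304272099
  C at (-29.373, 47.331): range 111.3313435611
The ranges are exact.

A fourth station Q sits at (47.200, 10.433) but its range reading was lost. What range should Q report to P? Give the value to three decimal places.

eq1: (x − 31.904)² + (y + 23.377)² = 26.1996184721²
eq2: (x − 16.042)² + (y + 23.077)² = 27.9304272099²
eq3: (x + 29.373)² + (y − 47.331)² = 111.3313435611²
eq3−eq1, eq3−eq2 (x²,y² cancel):
  122.554·x − 141.416·y = 10169.600706
  90.830·x − 140.816·y = 9301.456298
det = 122.554·-140.816 − -141.416·90.830 = -4412.748784
x = (10169.600706·-140.816 − -141.416·9301.456298) / -4412.748784 = 26.438792
y = (122.554·9301.456298 − 10169.600706·90.830) / -4412.748784 = -49.000261
|P − Q| = √((26.438792 − 47.200)² + (-49.000261 − 10.433)²) = 62.955066

62.955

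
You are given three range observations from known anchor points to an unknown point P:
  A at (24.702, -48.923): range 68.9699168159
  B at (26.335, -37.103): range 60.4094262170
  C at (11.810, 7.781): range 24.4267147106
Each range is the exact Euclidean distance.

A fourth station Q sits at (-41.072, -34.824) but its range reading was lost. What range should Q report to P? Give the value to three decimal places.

eq1: (x − 24.702)² + (y + 48.923)² = 68.9699168159²
eq2: (x − 26.335)² + (y + 37.103)² = 60.4094262170²
eq3: (x − 11.810)² + (y − 7.781)² = 24.4267147106²
eq1−eq2, eq1−eq3 (x²,y² cancel):
  3.266·x + 23.640·y = 174.066751
  -25.784·x + 113.408·y = 1356.556362
det = 3.266·113.408 − 23.640·-25.784 = 979.924288
x = (174.066751·113.408 − 23.640·1356.556362) / 979.924288 = -12.581003
y = (3.266·1356.556362 − 174.066751·-25.784) / 979.924288 = 9.101367
|P − Q| = √((-12.581003 − -41.072)² + (9.101367 − -34.824)²) = 52.356229

52.356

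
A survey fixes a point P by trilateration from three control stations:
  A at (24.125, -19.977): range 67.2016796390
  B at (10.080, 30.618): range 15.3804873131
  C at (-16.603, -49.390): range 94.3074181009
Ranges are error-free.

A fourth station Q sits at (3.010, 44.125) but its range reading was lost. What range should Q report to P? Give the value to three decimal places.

eq1: (x − 24.125)² + (y + 19.977)² = 67.2016796390²
eq2: (x − 10.080)² + (y − 30.618)² = 15.3804873131²
eq3: (x + 16.603)² + (y + 49.390)² = 94.3074181009²
eq2−eq1, eq2−eq3 (x²,y² cancel):
  28.090·x − 101.190·y = -4337.478526
  -53.366·x − 160.016·y = -6981.366334
det = 28.090·-160.016 − -101.190·-53.366 = -9894.954980
x = (-4337.478526·-160.016 − -101.190·-6981.366334) / -9894.954980 = 1.250991
y = (28.090·-6981.366334 − -4337.478526·-53.366) / -9894.954980 = 43.211966
|P − Q| = √((1.250991 − 3.010)² + (43.211966 − 44.125)²) = 1.981854

1.982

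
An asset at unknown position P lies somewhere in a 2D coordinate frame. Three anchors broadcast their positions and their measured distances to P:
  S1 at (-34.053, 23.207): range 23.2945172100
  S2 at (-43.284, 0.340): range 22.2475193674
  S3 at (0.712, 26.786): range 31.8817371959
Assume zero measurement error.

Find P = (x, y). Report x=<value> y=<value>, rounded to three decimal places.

x=-21.294 y=3.717

eq1: (x + 34.053)² + (y − 23.207)² = 23.2945172100²
eq2: (x + 43.284)² + (y − 0.340)² = 22.2475193674²
eq3: (x − 0.712)² + (y − 26.786)² = 31.8817371959²
eq1−eq3, eq1−eq2 (x²,y² cancel):
  69.530·x + 7.158·y = -1453.985553
  -18.462·x − 45.734·y = 223.131012
det = 69.530·-45.734 − 7.158·-18.462 = -3047.734024
x = (-1453.985553·-45.734 − 7.158·223.131012) / -3047.734024 = -21.294313
y = (69.530·223.131012 − -1453.985553·-18.462) / -3047.734024 = 3.717248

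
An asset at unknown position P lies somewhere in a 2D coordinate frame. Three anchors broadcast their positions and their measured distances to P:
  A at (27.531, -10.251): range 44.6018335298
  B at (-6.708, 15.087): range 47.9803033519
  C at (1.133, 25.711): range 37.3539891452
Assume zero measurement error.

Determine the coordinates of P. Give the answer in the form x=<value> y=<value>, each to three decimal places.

eq1: (x − 27.531)² + (y + 10.251)² = 44.6018335298²
eq2: (x + 6.708)² + (y − 15.087)² = 47.9803033519²
eq3: (x − 1.133)² + (y − 25.711)² = 37.3539891452²
eq2−eq3, eq2−eq1 (x²,y² cancel):
  15.682·x + 21.248·y = 1296.513382
  68.478·x − 50.676·y = 903.210085
det = 15.682·-50.676 − 21.248·68.478 = -2249.721576
x = (1296.513382·-50.676 − 21.248·903.210085) / -2249.721576 = 37.735123
y = (15.682·903.210085 − 1296.513382·68.478) / -2249.721576 = 33.167883

x=37.735 y=33.168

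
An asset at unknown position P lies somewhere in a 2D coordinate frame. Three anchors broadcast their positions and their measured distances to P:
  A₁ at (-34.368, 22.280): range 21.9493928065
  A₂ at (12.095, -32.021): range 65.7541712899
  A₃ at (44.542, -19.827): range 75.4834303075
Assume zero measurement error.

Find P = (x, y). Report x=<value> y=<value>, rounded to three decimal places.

eq1: (x + 34.368)² + (y − 22.280)² = 21.9493928065²
eq2: (x − 12.095)² + (y + 32.021)² = 65.7541712899²
eq3: (x − 44.542)² + (y + 19.827)² = 75.4834303075²
eq3−eq1, eq3−eq2 (x²,y² cancel):
  -157.820·x + 84.214·y = 4516.430537
  -64.894·x − 24.388·y = 168.670982
det = -157.820·-24.388 − 84.214·-64.894 = 9313.897476
x = (4516.430537·-24.388 − 84.214·168.670982) / 9313.897476 = -13.351142
y = (-157.820·168.670982 − 4516.430537·-64.894) / 9313.897476 = 28.609891

x=-13.351 y=28.610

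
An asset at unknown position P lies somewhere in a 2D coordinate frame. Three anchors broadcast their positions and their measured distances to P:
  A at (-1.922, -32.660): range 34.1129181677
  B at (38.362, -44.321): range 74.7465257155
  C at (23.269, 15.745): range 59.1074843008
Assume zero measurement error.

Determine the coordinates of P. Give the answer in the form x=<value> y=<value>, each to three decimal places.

eq1: (x + 1.922)² + (y + 32.660)² = 34.1129181677²
eq2: (x − 38.362)² + (y + 44.321)² = 74.7465257155²
eq3: (x − 23.269)² + (y − 15.745)² = 59.1074843008²
eq1−eq3, eq1−eq2 (x²,y² cancel):
  50.382·x + 96.810·y = -2611.021812
  80.568·x − 23.322·y = -2057.727520
det = 50.382·-23.322 − 96.810·80.568 = -8974.797084
x = (-2611.021812·-23.322 − 96.810·-2057.727520) / -8974.797084 = -28.981474
y = (50.382·-2057.727520 − -2611.021812·80.568) / -8974.797084 = -11.887999

x=-28.981 y=-11.888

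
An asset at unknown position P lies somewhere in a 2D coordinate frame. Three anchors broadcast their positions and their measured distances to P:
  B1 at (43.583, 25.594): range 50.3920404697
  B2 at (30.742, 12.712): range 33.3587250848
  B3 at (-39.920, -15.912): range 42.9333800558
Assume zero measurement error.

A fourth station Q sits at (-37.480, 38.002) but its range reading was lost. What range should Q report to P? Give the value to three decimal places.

51.834

eq1: (x − 43.583)² + (y − 25.594)² = 50.3920404697²
eq2: (x − 30.742)² + (y − 12.712)² = 33.3587250848²
eq3: (x + 39.920)² + (y + 15.912)² = 42.9333800558²
eq1−eq2, eq1−eq3 (x²,y² cancel):
  -25.682·x − 25.764·y = -21.312014
  -167.006·x − 83.012·y = -11.649961
det = -25.682·-83.012 − -25.764·-167.006 = -2170.828400
x = (-21.312014·-83.012 − -25.764·-11.649961) / -2170.828400 = -0.676702
y = (-25.682·-11.649961 − -21.312014·-167.006) / -2170.828400 = 1.501749
|P − Q| = √((-0.676702 − -37.480)² + (1.501749 − 38.002)²) = 51.833880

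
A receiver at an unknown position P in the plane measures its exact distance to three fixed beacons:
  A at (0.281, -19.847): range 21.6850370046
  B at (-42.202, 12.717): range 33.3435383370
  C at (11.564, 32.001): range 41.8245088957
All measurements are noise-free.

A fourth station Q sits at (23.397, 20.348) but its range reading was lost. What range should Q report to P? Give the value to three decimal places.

42.355

eq1: (x − 0.281)² + (y + 19.847)² = 21.6850370046²
eq2: (x + 42.202)² + (y − 12.717)² = 33.3435383370²
eq3: (x − 11.564)² + (y − 32.001)² = 41.8245088957²
eq2−eq1, eq2−eq3 (x²,y² cancel):
  84.966·x − 65.128·y = -907.197804
  107.532·x + 38.568·y = -1422.438792
det = 84.966·38.568 − -65.128·107.532 = 10280.312784
x = (-907.197804·38.568 − -65.128·-1422.438792) / 10280.312784 = -12.414933
y = (84.966·-1422.438792 − -907.197804·107.532) / 10280.312784 = -2.267065
|P − Q| = √((-12.414933 − 23.397)² + (-2.267065 − 20.348)²) = 42.354879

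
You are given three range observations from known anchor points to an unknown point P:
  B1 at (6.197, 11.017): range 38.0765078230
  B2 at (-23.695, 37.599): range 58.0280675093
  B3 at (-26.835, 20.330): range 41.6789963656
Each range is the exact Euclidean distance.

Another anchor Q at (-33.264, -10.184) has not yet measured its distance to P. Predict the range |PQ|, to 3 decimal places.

eq1: (x − 6.197)² + (y − 11.017)² = 38.0765078230²
eq2: (x + 23.695)² + (y − 37.599)² = 58.0280675093²
eq3: (x + 26.835)² + (y − 20.330)² = 41.6789963656²
eq1−eq2, eq1−eq3 (x²,y² cancel):
  -59.784·x + 53.164·y = -102.075443
  -66.064·x + 18.626·y = 686.330737
det = -59.784·18.626 − 53.164·-66.064 = 2398.689712
x = (-102.075443·18.626 − 53.164·686.330737) / 2398.689712 = -16.004298
y = (-59.784·686.330737 − -102.075443·-66.064) / 2398.689712 = -19.917169
|P − Q| = √((-16.004298 − -33.264)² + (-19.917169 − -10.184)²) = 19.814941

19.815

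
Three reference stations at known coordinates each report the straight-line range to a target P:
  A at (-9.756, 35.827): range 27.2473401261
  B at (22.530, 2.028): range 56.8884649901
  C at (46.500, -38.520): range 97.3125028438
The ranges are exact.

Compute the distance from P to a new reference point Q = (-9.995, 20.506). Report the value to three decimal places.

21.624

eq1: (x + 9.756)² + (y − 35.827)² = 27.2473401261²
eq2: (x − 22.530)² + (y − 2.028)² = 56.8884649901²
eq3: (x − 46.500)² + (y + 38.520)² = 97.3125028438²
eq3−eq1, eq3−eq2 (x²,y² cancel):
  -112.512·x + 148.694·y = 6460.018731
  -47.940·x + 81.096·y = 3099.099045
det = -112.512·81.096 − 148.694·-47.940 = -1995.882792
x = (6460.018731·81.096 − 148.694·3099.099045) / -1995.882792 = -31.597169
y = (-112.512·3099.099045 − 6460.018731·-47.940) / -1995.882792 = 19.536485
|P − Q| = √((-31.597169 − -9.995)² + (19.536485 − 20.506)²) = 21.623914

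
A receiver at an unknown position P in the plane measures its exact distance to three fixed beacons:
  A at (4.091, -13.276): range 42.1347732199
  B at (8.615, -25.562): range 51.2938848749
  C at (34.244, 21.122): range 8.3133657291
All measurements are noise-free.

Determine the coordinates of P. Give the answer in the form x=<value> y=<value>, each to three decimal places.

x=26.076 y=22.669

eq1: (x − 4.091)² + (y + 13.276)² = 42.1347732199²
eq2: (x − 8.615)² + (y + 25.562)² = 51.2938848749²
eq3: (x − 34.244)² + (y − 21.122)² = 8.3133657291²
eq3−eq1, eq3−eq2 (x²,y² cancel):
  -60.306·x − 68.796·y = -3132.029028
  -51.258·x − 93.368·y = -3453.106927
det = -60.306·-93.368 − -68.796·-51.258 = 2104.305240
x = (-3132.029028·-93.368 − -68.796·-3453.106927) / 2104.305240 = 26.075752
y = (-60.306·-3453.106927 − -3132.029028·-51.258) / 2104.305240 = 22.668538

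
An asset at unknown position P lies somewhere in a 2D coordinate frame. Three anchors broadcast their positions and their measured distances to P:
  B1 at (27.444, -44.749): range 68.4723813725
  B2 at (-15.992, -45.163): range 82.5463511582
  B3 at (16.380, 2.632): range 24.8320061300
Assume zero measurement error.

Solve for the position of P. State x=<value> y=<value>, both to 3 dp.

eq1: (x − 27.444)² + (y + 44.749)² = 68.4723813725²
eq2: (x + 15.992)² + (y + 45.163)² = 82.5463511582²
eq3: (x − 16.380)² + (y − 2.632)² = 24.8320061300²
eq1−eq2, eq1−eq3 (x²,y² cancel):
  -86.872·x − 0.828·y = -2585.638583
  -22.128·x + 94.762·y = 1591.424169
det = -86.872·94.762 − -0.828·-22.128 = -8250.486448
x = (-2585.638583·94.762 − -0.828·1591.424169) / -8250.486448 = 29.537966
y = (-86.872·1591.424169 − -2585.638583·-22.128) / -8250.486448 = 23.691356

x=29.538 y=23.691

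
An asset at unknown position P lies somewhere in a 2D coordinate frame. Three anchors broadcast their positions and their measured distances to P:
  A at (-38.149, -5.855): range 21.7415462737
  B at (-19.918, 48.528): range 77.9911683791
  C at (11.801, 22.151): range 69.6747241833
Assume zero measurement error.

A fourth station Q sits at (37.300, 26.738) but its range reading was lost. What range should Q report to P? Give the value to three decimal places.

eq1: (x + 38.149)² + (y + 5.855)² = 21.7415462737²
eq2: (x + 19.918)² + (y − 48.528)² = 77.9911683791²
eq3: (x − 11.801)² + (y − 22.151)² = 69.6747241833²
eq1−eq2, eq1−eq3 (x²,y² cancel):
  36.462·x + 108.766·y = -4347.861229
  99.900·x + 56.012·y = -5241.569180
det = 36.462·56.012 − 108.766·99.900 = -8823.413856
x = (-4347.861229·56.012 − 108.766·-5241.569180) / -8823.413856 = -37.011991
y = (36.462·-5241.569180 − -4347.861229·99.900) / -8823.413856 = -27.566795
|P − Q| = √((-37.011991 − 37.300)² + (-27.566795 − 26.738)²) = 92.039571

92.040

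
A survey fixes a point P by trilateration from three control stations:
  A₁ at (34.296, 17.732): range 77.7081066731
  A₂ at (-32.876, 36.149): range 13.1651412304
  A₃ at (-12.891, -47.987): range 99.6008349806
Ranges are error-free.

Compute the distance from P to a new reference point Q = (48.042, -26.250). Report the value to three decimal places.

eq1: (x − 34.296)² + (y − 17.732)² = 77.7081066731²
eq2: (x + 32.876)² + (y − 36.149)² = 13.1651412304²
eq3: (x + 12.891)² + (y + 47.987)² = 99.6008349806²
eq1−eq2, eq1−eq3 (x²,y² cancel):
  -134.344·x + 36.834·y = 6762.171036
  -94.374·x − 131.438·y = -2903.485876
det = -134.344·-131.438 − 36.834·-94.374 = 21134.078588
x = (6762.171036·-131.438 − 36.834·-2903.485876) / 21134.078588 = -36.995189
y = (-134.344·-2903.485876 − 6762.171036·-94.374) / 21134.078588 = 48.653128
|P − Q| = √((-36.995189 − 48.042)² + (48.653128 − -26.250)²) = 113.321676

113.322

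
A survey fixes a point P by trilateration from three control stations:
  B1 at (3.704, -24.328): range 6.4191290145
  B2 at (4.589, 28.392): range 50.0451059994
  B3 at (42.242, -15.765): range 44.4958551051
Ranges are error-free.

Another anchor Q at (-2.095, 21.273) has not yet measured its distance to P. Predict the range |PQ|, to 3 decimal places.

eq1: (x − 3.704)² + (y + 24.328)² = 6.4191290145²
eq2: (x − 4.589)² + (y − 28.392)² = 50.0451059994²
eq3: (x − 42.242)² + (y + 15.765)² = 44.4958551051²
eq3−eq2, eq3−eq1 (x²,y² cancel):
  -75.306·x + 88.314·y = -1730.388717
  -77.076·x − 17.126·y = 511.325315
det = -75.306·-17.126 − 88.314·-77.076 = 8096.580420
x = (-1730.388717·-17.126 − 88.314·511.325315) / 8096.580420 = -1.917173
y = (-75.306·511.325315 − -1730.388717·-77.076) / 8096.580420 = -21.228382
|P − Q| = √((-1.917173 − -2.095)² + (-21.228382 − 21.273)²) = 42.501754

42.502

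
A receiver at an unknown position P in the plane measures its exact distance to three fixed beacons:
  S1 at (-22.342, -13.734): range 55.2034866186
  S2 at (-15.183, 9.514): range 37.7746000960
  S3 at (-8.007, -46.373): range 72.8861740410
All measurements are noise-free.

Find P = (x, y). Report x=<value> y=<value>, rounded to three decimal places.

eq1: (x + 22.342)² + (y + 13.734)² = 55.2034866186²
eq2: (x + 15.183)² + (y − 9.514)² = 37.7746000960²
eq3: (x + 8.007)² + (y + 46.373)² = 72.8861740410²
eq2−eq1, eq2−eq3 (x²,y² cancel):
  -14.318·x − 46.496·y = -1253.756487
  14.352·x − 111.774·y = -1991.946461
det = -14.318·-111.774 − -46.496·14.352 = 2267.690724
x = (-1253.756487·-111.774 − -46.496·-1991.946461) / 2267.690724 = 20.955166
y = (-14.318·-1991.946461 − -1253.756487·14.352) / 2267.690724 = 20.511881

x=20.955 y=20.512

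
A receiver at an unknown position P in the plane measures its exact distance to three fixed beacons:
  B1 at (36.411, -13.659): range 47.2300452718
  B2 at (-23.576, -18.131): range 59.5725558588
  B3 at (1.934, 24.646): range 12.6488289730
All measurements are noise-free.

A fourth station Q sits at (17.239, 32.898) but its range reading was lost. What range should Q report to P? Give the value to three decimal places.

5.810

eq1: (x − 36.411)² + (y + 13.659)² = 47.2300452718²
eq2: (x + 23.576)² + (y + 18.131)² = 59.5725558588²
eq3: (x − 1.934)² + (y − 24.646)² = 12.6488289730²
eq2−eq3, eq2−eq1 (x²,y² cancel):
  51.020·x + 85.554·y = 3115.501272
  119.974·x + 8.944·y = 1945.980500
det = 51.020·8.944 − 85.554·119.974 = -9807.932716
x = (3115.501272·8.944 − 85.554·1945.980500) / -9807.932716 = 14.133597
y = (51.020·1945.980500 − 3115.501272·119.974) / -9807.932716 = 27.987062
|P − Q| = √((14.133597 − 17.239)² + (27.987062 − 32.898)²) = 5.810407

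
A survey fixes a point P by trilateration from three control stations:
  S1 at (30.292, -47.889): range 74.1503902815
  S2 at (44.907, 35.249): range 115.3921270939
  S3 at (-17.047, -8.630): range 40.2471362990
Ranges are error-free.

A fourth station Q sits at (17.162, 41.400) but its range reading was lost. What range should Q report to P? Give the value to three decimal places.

100.703

eq1: (x − 30.292)² + (y + 47.889)² = 74.1503902815²
eq2: (x − 44.907)² + (y − 35.249)² = 115.3921270939²
eq3: (x + 17.047)² + (y + 8.630)² = 40.2471362990²
eq1−eq2, eq1−eq3 (x²,y² cancel):
  29.230·x + 166.276·y = -7768.893551
  -94.678·x + 78.518·y = 1032.563923
det = 29.230·78.518 − 166.276·-94.678 = 18037.760268
x = (-7768.893551·78.518 − 166.276·1032.563923) / 18037.760268 = -43.336233
y = (29.230·1032.563923 − -7768.893551·-94.678) / 18037.760268 = -39.104714
|P − Q| = √((-43.336233 − 17.162)² + (-39.104714 − 41.400)²) = 100.702757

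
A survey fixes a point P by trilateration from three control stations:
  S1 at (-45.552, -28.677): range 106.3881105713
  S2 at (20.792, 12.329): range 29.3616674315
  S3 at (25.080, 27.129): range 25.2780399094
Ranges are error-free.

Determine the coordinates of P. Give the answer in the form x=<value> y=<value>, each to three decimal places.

eq1: (x + 45.552)² + (y + 28.677)² = 106.3881105713²
eq2: (x − 20.792)² + (y − 12.329)² = 29.3616674315²
eq3: (x − 25.080)² + (y − 27.129)² = 25.2780399094²
eq1−eq3, eq1−eq2 (x²,y² cancel):
  141.264·x + 111.612·y = 9147.084777
  132.688·x + 82.012·y = 8143.279029
det = 141.264·82.012 − 111.612·132.688 = -3224.229888
x = (9147.084777·82.012 − 111.612·8143.279029) / -3224.229888 = 49.226311
y = (141.264·8143.279029 − 9147.084777·132.688) / -3224.229888 = 19.650031

x=49.226 y=19.650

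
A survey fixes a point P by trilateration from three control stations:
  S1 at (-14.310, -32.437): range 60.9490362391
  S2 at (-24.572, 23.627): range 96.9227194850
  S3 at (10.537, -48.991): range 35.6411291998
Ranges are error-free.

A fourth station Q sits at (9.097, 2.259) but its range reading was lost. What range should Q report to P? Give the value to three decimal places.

eq1: (x + 14.310)² + (y + 32.437)² = 60.9490362391²
eq2: (x + 24.572)² + (y − 23.627)² = 96.9227194850²
eq3: (x − 10.537)² + (y + 48.991)² = 35.6411291998²
eq2−eq3, eq2−eq1 (x²,y² cancel):
  70.218·x − 145.236·y = 9472.851599
  20.524·x − 112.128·y = 5774.145290
det = 70.218·-112.128 − -145.236·20.524 = -4892.580240
x = (9472.851599·-112.128 − -145.236·5774.145290) / -4892.580240 = 45.693300
y = (70.218·5774.145290 − 9472.851599·20.524) / -4892.580240 = -43.132277
|P − Q| = √((45.693300 − 9.097)² + (-43.132277 − 2.259)²) = 58.306580

58.307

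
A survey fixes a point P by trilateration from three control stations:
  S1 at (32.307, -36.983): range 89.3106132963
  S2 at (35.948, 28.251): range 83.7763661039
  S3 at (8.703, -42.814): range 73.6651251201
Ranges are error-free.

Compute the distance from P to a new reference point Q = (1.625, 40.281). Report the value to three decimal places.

eq1: (x − 32.307)² + (y + 36.983)² = 89.3106132963²
eq2: (x − 35.948)² + (y − 28.251)² = 83.7763661039²
eq3: (x − 8.703)² + (y + 42.814)² = 73.6651251201²
eq3−eq1, eq3−eq2 (x²,y² cancel):
  47.208·x + 11.662·y = -2047.131255
  54.490·x + 142.130·y = -1410.331959
det = 47.208·142.130 − 11.662·54.490 = 6074.210660
x = (-2047.131255·142.130 − 11.662·-1410.331959) / 6074.210660 = -45.192946
y = (47.208·-1410.331959 − -2047.131255·54.490) / 6074.210660 = 7.403304
|P − Q| = √((-45.192946 − 1.625)² + (7.403304 − 40.281)²) = 57.208941

57.209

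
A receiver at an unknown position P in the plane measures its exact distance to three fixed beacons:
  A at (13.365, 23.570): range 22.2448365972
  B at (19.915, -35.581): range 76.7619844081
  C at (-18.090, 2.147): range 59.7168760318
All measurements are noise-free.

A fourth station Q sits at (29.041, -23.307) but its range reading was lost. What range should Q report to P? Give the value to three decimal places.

64.141

eq1: (x − 13.365)² + (y − 23.570)² = 22.2448365972²
eq2: (x − 19.915)² + (y + 35.581)² = 76.7619844081²
eq3: (x + 18.090)² + (y − 2.147)² = 59.7168760318²
eq3−eq2, eq3−eq1 (x²,y² cancel):
  76.010·x − 75.456·y = -995.539890
  62.910·x + 42.846·y = 3473.582944
det = 76.010·42.846 − -75.456·62.910 = 8003.661420
x = (-995.539890·42.846 − -75.456·3473.582944) / 8003.661420 = 27.418423
y = (76.010·3473.582944 − -995.539890·62.910) / 8003.661420 = 40.813377
|P − Q| = √((27.418423 − 29.041)² + (40.813377 − -23.307)²) = 64.140904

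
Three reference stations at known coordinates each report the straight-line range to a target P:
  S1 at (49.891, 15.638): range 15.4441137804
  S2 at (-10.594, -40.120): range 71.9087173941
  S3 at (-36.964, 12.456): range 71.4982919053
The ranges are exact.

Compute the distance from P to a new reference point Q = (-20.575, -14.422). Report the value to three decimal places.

62.842

eq1: (x − 49.891)² + (y − 15.638)² = 15.4441137804²
eq2: (x + 10.594)² + (y + 40.120)² = 71.9087173941²
eq3: (x + 36.964)² + (y − 12.456)² = 71.4982919053²
eq2−eq3, eq2−eq1 (x²,y² cancel):
  -52.740·x + 105.152·y = -141.500112
  120.970·x + 111.516·y = 5944.154676
det = -52.740·111.516 − 105.152·120.970 = -18601.591280
x = (-141.500112·111.516 − 105.152·5944.154676) / -18601.591280 = 34.449702
y = (-52.740·5944.154676 − -141.500112·120.970) / -18601.591280 = 15.932908
|P − Q| = √((34.449702 − -20.575)² + (15.932908 − -14.422)²) = 62.842170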